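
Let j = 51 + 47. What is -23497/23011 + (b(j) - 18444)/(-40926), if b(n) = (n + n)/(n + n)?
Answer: -537246349/941748186 ≈ -0.57048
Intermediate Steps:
j = 98
b(n) = 1 (b(n) = (2*n)/((2*n)) = (2*n)*(1/(2*n)) = 1)
-23497/23011 + (b(j) - 18444)/(-40926) = -23497/23011 + (1 - 18444)/(-40926) = -23497*1/23011 - 18443*(-1/40926) = -23497/23011 + 18443/40926 = -537246349/941748186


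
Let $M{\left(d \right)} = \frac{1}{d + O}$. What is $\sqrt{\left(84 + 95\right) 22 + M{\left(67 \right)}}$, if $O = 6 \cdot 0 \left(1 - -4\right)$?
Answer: $\frac{\sqrt{17677749}}{67} \approx 62.754$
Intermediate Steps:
$O = 0$ ($O = 0 \left(1 + 4\right) = 0 \cdot 5 = 0$)
$M{\left(d \right)} = \frac{1}{d}$ ($M{\left(d \right)} = \frac{1}{d + 0} = \frac{1}{d}$)
$\sqrt{\left(84 + 95\right) 22 + M{\left(67 \right)}} = \sqrt{\left(84 + 95\right) 22 + \frac{1}{67}} = \sqrt{179 \cdot 22 + \frac{1}{67}} = \sqrt{3938 + \frac{1}{67}} = \sqrt{\frac{263847}{67}} = \frac{\sqrt{17677749}}{67}$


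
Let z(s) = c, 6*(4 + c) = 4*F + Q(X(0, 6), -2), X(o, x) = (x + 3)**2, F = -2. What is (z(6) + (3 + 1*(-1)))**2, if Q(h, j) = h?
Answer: 3721/36 ≈ 103.36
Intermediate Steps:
X(o, x) = (3 + x)**2
c = 49/6 (c = -4 + (4*(-2) + (3 + 6)**2)/6 = -4 + (-8 + 9**2)/6 = -4 + (-8 + 81)/6 = -4 + (1/6)*73 = -4 + 73/6 = 49/6 ≈ 8.1667)
z(s) = 49/6
(z(6) + (3 + 1*(-1)))**2 = (49/6 + (3 + 1*(-1)))**2 = (49/6 + (3 - 1))**2 = (49/6 + 2)**2 = (61/6)**2 = 3721/36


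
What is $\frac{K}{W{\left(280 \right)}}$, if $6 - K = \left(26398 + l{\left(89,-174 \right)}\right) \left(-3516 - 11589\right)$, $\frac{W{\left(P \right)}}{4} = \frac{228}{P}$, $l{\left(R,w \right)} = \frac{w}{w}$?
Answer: $\frac{4652163845}{38} \approx 1.2243 \cdot 10^{8}$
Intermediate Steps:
$l{\left(R,w \right)} = 1$
$W{\left(P \right)} = \frac{912}{P}$ ($W{\left(P \right)} = 4 \frac{228}{P} = \frac{912}{P}$)
$K = 398756901$ ($K = 6 - \left(26398 + 1\right) \left(-3516 - 11589\right) = 6 - 26399 \left(-15105\right) = 6 - -398756895 = 6 + 398756895 = 398756901$)
$\frac{K}{W{\left(280 \right)}} = \frac{398756901}{912 \cdot \frac{1}{280}} = \frac{398756901}{\frac{114}{35}} = 398756901 \cdot \frac{35}{114} = \frac{4652163845}{38}$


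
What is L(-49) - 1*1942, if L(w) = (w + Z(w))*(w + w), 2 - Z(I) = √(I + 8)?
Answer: 2664 + 98*I*√41 ≈ 2664.0 + 627.51*I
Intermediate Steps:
Z(I) = 2 - √(8 + I) (Z(I) = 2 - √(I + 8) = 2 - √(8 + I))
L(w) = 2*w*(2 + w - √(8 + w)) (L(w) = (w + (2 - √(8 + w)))*(w + w) = (2 + w - √(8 + w))*(2*w) = 2*w*(2 + w - √(8 + w)))
L(-49) - 1*1942 = 2*(-49)*(2 - 49 - √(8 - 49)) - 1*1942 = 2*(-49)*(2 - 49 - √(-41)) - 1942 = 2*(-49)*(2 - 49 - I*√41) - 1942 = 2*(-49)*(-47 - I*√41) - 1942 = (4606 + 98*I*√41) - 1942 = 2664 + 98*I*√41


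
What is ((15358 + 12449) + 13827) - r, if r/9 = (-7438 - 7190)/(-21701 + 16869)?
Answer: 50260959/1208 ≈ 41607.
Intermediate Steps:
r = 32913/1208 (r = 9*((-7438 - 7190)/(-21701 + 16869)) = 9*(-14628/(-4832)) = 9*(-14628*(-1/4832)) = 9*(3657/1208) = 32913/1208 ≈ 27.246)
((15358 + 12449) + 13827) - r = ((15358 + 12449) + 13827) - 1*32913/1208 = (27807 + 13827) - 32913/1208 = 41634 - 32913/1208 = 50260959/1208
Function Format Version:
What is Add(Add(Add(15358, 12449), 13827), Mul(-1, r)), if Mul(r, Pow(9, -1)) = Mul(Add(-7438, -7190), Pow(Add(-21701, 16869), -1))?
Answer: Rational(50260959, 1208) ≈ 41607.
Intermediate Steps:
r = Rational(32913, 1208) (r = Mul(9, Mul(Add(-7438, -7190), Pow(Add(-21701, 16869), -1))) = Mul(9, Mul(-14628, Pow(-4832, -1))) = Mul(9, Mul(-14628, Rational(-1, 4832))) = Mul(9, Rational(3657, 1208)) = Rational(32913, 1208) ≈ 27.246)
Add(Add(Add(15358, 12449), 13827), Mul(-1, r)) = Add(Add(Add(15358, 12449), 13827), Mul(-1, Rational(32913, 1208))) = Add(Add(27807, 13827), Rational(-32913, 1208)) = Add(41634, Rational(-32913, 1208)) = Rational(50260959, 1208)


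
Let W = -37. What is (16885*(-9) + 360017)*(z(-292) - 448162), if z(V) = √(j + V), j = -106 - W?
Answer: -93241000424 + 3952988*I ≈ -9.3241e+10 + 3.953e+6*I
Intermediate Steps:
j = -69 (j = -106 - 1*(-37) = -106 + 37 = -69)
z(V) = √(-69 + V)
(16885*(-9) + 360017)*(z(-292) - 448162) = (16885*(-9) + 360017)*(√(-69 - 292) - 448162) = (-151965 + 360017)*(√(-361) - 448162) = 208052*(19*I - 448162) = 208052*(-448162 + 19*I) = -93241000424 + 3952988*I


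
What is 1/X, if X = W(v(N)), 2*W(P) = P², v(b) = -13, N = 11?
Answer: 2/169 ≈ 0.011834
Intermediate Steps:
W(P) = P²/2
X = 169/2 (X = (½)*(-13)² = (½)*169 = 169/2 ≈ 84.500)
1/X = 1/(169/2) = 2/169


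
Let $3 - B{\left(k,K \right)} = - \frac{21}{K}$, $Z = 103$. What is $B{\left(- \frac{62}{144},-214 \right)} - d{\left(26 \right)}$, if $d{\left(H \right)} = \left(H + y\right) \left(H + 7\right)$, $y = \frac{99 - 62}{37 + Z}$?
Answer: $- \frac{12940017}{14980} \approx -863.82$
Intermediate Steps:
$y = \frac{37}{140}$ ($y = \frac{99 - 62}{37 + 103} = \frac{37}{140} \approx 0.26429$)
$d{\left(H \right)} = \left(7 + H\right) \left(\frac{37}{140} + H\right)$ ($d{\left(H \right)} = \left(H + \frac{37}{140}\right) \left(H + 7\right) = \left(\frac{37}{140} + H\right) \left(7 + H\right) = \left(7 + H\right) \left(\frac{37}{140} + H\right)$)
$B{\left(k,K \right)} = 3 + \frac{21}{K}$ ($B{\left(k,K \right)} = 3 - - \frac{21}{K} = 3 + \frac{21}{K}$)
$B{\left(- \frac{62}{144},-214 \right)} - d{\left(26 \right)} = \left(3 + \frac{21}{-214}\right) - \left(\frac{37}{20} + 26^{2} + \frac{1017}{140} \cdot 26\right) = \left(3 + 21 \left(- \frac{1}{214}\right)\right) - \left(\frac{37}{20} + 676 + \frac{13221}{70}\right) = \left(3 - \frac{21}{214}\right) - \frac{121341}{140} = \frac{621}{214} - \frac{121341}{140} = - \frac{12940017}{14980}$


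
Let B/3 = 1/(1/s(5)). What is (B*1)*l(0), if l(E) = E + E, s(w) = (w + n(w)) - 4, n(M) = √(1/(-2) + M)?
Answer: 0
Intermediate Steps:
n(M) = √(-½ + M) (n(M) = √(1*(-½) + M) = √(-½ + M))
s(w) = -4 + w + √(-2 + 4*w)/2 (s(w) = (w + √(-2 + 4*w)/2) - 4 = -4 + w + √(-2 + 4*w)/2)
B = 3 + 9*√2/2 (B = 3/(1/(-4 + 5 + √(-2 + 4*5)/2)) = 3/(1/(-4 + 5 + √(-2 + 20)/2)) = 3/(1/(-4 + 5 + √18/2)) = 3/(1/(-4 + 5 + (3*√2)/2)) = 3/(1/(-4 + 5 + 3*√2/2)) = 3/(1/(1 + 3*√2/2)) = 3*(1 + 3*√2/2) = 3 + 9*√2/2 ≈ 9.3640)
l(E) = 2*E
(B*1)*l(0) = ((3 + 9*√2/2)*1)*(2*0) = (3 + 9*√2/2)*0 = 0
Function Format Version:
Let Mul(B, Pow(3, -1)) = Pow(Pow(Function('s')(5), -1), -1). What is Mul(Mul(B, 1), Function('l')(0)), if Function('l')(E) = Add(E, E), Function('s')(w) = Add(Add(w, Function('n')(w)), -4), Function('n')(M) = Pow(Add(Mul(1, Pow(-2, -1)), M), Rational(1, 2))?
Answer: 0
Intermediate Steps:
Function('n')(M) = Pow(Add(Rational(-1, 2), M), Rational(1, 2)) (Function('n')(M) = Pow(Add(Mul(1, Rational(-1, 2)), M), Rational(1, 2)) = Pow(Add(Rational(-1, 2), M), Rational(1, 2)))
Function('s')(w) = Add(-4, w, Mul(Rational(1, 2), Pow(Add(-2, Mul(4, w)), Rational(1, 2)))) (Function('s')(w) = Add(Add(w, Mul(Rational(1, 2), Pow(Add(-2, Mul(4, w)), Rational(1, 2)))), -4) = Add(-4, w, Mul(Rational(1, 2), Pow(Add(-2, Mul(4, w)), Rational(1, 2)))))
B = Add(3, Mul(Rational(9, 2), Pow(2, Rational(1, 2)))) (B = Mul(3, Pow(Pow(Add(-4, 5, Mul(Rational(1, 2), Pow(Add(-2, Mul(4, 5)), Rational(1, 2)))), -1), -1)) = Mul(3, Pow(Pow(Add(-4, 5, Mul(Rational(1, 2), Pow(Add(-2, 20), Rational(1, 2)))), -1), -1)) = Mul(3, Pow(Pow(Add(-4, 5, Mul(Rational(1, 2), Pow(18, Rational(1, 2)))), -1), -1)) = Mul(3, Pow(Pow(Add(-4, 5, Mul(Rational(1, 2), Mul(3, Pow(2, Rational(1, 2))))), -1), -1)) = Mul(3, Pow(Pow(Add(-4, 5, Mul(Rational(3, 2), Pow(2, Rational(1, 2)))), -1), -1)) = Mul(3, Pow(Pow(Add(1, Mul(Rational(3, 2), Pow(2, Rational(1, 2)))), -1), -1)) = Mul(3, Add(1, Mul(Rational(3, 2), Pow(2, Rational(1, 2))))) = Add(3, Mul(Rational(9, 2), Pow(2, Rational(1, 2)))) ≈ 9.3640)
Function('l')(E) = Mul(2, E)
Mul(Mul(B, 1), Function('l')(0)) = Mul(Mul(Add(3, Mul(Rational(9, 2), Pow(2, Rational(1, 2)))), 1), Mul(2, 0)) = Mul(Add(3, Mul(Rational(9, 2), Pow(2, Rational(1, 2)))), 0) = 0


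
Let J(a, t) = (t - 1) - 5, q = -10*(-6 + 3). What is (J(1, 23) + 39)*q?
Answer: 1680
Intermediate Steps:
q = 30 (q = -10*(-3) = 30)
J(a, t) = -6 + t (J(a, t) = (-1 + t) - 5 = -6 + t)
(J(1, 23) + 39)*q = ((-6 + 23) + 39)*30 = (17 + 39)*30 = 56*30 = 1680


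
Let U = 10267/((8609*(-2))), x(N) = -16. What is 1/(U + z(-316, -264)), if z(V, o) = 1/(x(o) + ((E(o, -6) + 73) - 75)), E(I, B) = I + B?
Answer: -2479392/1487057 ≈ -1.6673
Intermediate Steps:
E(I, B) = B + I
z(V, o) = 1/(-24 + o) (z(V, o) = 1/(-16 + (((-6 + o) + 73) - 75)) = 1/(-16 + ((67 + o) - 75)) = 1/(-16 + (-8 + o)) = 1/(-24 + o))
U = -10267/17218 (U = 10267/(-17218) = 10267*(-1/17218) = -10267/17218 ≈ -0.59629)
1/(U + z(-316, -264)) = 1/(-10267/17218 + 1/(-24 - 264)) = 1/(-10267/17218 + 1/(-288)) = 1/(-10267/17218 - 1/288) = 1/(-1487057/2479392) = -2479392/1487057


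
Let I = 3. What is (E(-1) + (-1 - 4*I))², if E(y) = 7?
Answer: 36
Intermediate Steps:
(E(-1) + (-1 - 4*I))² = (7 + (-1 - 4*3))² = (7 + (-1 - 12))² = (7 - 13)² = (-6)² = 36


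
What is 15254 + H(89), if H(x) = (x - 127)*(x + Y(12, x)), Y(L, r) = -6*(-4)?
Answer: 10960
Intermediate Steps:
Y(L, r) = 24
H(x) = (-127 + x)*(24 + x) (H(x) = (x - 127)*(x + 24) = (-127 + x)*(24 + x))
15254 + H(89) = 15254 + (-3048 + 89² - 103*89) = 15254 + (-3048 + 7921 - 9167) = 15254 - 4294 = 10960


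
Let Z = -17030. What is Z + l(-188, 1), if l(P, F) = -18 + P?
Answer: -17236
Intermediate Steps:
Z + l(-188, 1) = -17030 + (-18 - 188) = -17030 - 206 = -17236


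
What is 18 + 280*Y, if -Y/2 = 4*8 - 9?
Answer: -12862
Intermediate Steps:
Y = -46 (Y = -2*(4*8 - 9) = -2*(32 - 9) = -2*23 = -46)
18 + 280*Y = 18 + 280*(-46) = 18 - 12880 = -12862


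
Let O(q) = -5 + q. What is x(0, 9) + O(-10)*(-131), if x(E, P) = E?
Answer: 1965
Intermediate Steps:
x(0, 9) + O(-10)*(-131) = 0 + (-5 - 10)*(-131) = 0 - 15*(-131) = 0 + 1965 = 1965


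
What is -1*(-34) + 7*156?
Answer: 1126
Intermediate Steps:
-1*(-34) + 7*156 = 34 + 1092 = 1126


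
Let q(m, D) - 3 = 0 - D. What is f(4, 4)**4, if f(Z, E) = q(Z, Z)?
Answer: 1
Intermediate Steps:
q(m, D) = 3 - D (q(m, D) = 3 + (0 - D) = 3 - D)
f(Z, E) = 3 - Z
f(4, 4)**4 = (3 - 1*4)**4 = (3 - 4)**4 = (-1)**4 = 1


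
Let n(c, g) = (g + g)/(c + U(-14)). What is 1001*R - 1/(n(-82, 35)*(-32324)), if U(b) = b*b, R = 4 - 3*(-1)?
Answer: 7927299437/1131340 ≈ 7007.0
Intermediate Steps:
R = 7 (R = 4 + 3 = 7)
U(b) = b**2
n(c, g) = 2*g/(196 + c) (n(c, g) = (g + g)/(c + (-14)**2) = (2*g)/(c + 196) = (2*g)/(196 + c) = 2*g/(196 + c))
1001*R - 1/(n(-82, 35)*(-32324)) = 1001*7 - 1/((2*35/(196 - 82))*(-32324)) = 7007 - (-1)/((2*35/114)*32324) = 7007 - (-1)/((2*35*(1/114))*32324) = 7007 - (-1)/(35/57*32324) = 7007 - 57*(-1)/(35*32324) = 7007 - 1*(-57/1131340) = 7007 + 57/1131340 = 7927299437/1131340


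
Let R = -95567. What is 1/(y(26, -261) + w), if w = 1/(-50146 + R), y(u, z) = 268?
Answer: 145713/39051083 ≈ 0.0037313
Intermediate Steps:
w = -1/145713 (w = 1/(-50146 - 95567) = 1/(-145713) = -1/145713 ≈ -6.8628e-6)
1/(y(26, -261) + w) = 1/(268 - 1/145713) = 1/(39051083/145713) = 145713/39051083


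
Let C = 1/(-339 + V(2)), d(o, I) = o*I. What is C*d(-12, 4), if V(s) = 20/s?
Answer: 48/329 ≈ 0.14590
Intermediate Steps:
d(o, I) = I*o
C = -1/329 (C = 1/(-339 + 20/2) = 1/(-339 + 20*(½)) = 1/(-339 + 10) = 1/(-329) = -1/329 ≈ -0.0030395)
C*d(-12, 4) = -4*(-12)/329 = -1/329*(-48) = 48/329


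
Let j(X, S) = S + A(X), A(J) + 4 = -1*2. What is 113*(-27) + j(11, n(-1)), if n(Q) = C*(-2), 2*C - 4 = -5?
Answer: -3056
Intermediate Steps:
C = -½ (C = 2 + (½)*(-5) = 2 - 5/2 = -½ ≈ -0.50000)
n(Q) = 1 (n(Q) = -½*(-2) = 1)
A(J) = -6 (A(J) = -4 - 1*2 = -4 - 2 = -6)
j(X, S) = -6 + S (j(X, S) = S - 6 = -6 + S)
113*(-27) + j(11, n(-1)) = 113*(-27) + (-6 + 1) = -3051 - 5 = -3056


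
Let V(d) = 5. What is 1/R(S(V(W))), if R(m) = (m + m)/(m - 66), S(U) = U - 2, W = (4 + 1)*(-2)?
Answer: -21/2 ≈ -10.500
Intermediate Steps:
W = -10 (W = 5*(-2) = -10)
S(U) = -2 + U
R(m) = 2*m/(-66 + m) (R(m) = (2*m)/(-66 + m) = 2*m/(-66 + m))
1/R(S(V(W))) = 1/(2*(-2 + 5)/(-66 + (-2 + 5))) = 1/(2*3/(-66 + 3)) = 1/(2*3/(-63)) = 1/(2*3*(-1/63)) = 1/(-2/21) = -21/2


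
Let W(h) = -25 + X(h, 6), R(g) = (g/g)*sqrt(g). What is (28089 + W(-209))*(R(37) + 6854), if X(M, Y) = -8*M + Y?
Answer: 203851668 + 29742*sqrt(37) ≈ 2.0403e+8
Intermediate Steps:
X(M, Y) = Y - 8*M
R(g) = sqrt(g) (R(g) = 1*sqrt(g) = sqrt(g))
W(h) = -19 - 8*h (W(h) = -25 + (6 - 8*h) = -19 - 8*h)
(28089 + W(-209))*(R(37) + 6854) = (28089 + (-19 - 8*(-209)))*(sqrt(37) + 6854) = (28089 + (-19 + 1672))*(6854 + sqrt(37)) = (28089 + 1653)*(6854 + sqrt(37)) = 29742*(6854 + sqrt(37)) = 203851668 + 29742*sqrt(37)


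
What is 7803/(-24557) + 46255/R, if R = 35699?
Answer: 29562922/30229667 ≈ 0.97794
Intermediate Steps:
7803/(-24557) + 46255/R = 7803/(-24557) + 46255/35699 = 7803*(-1/24557) + 46255*(1/35699) = -7803/24557 + 1595/1231 = 29562922/30229667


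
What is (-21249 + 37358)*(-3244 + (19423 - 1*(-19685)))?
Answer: 577733176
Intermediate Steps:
(-21249 + 37358)*(-3244 + (19423 - 1*(-19685))) = 16109*(-3244 + (19423 + 19685)) = 16109*(-3244 + 39108) = 16109*35864 = 577733176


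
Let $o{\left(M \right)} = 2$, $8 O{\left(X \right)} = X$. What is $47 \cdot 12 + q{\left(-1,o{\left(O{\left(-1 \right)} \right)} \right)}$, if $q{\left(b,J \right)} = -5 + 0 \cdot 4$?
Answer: $559$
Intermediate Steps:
$O{\left(X \right)} = \frac{X}{8}$
$q{\left(b,J \right)} = -5$ ($q{\left(b,J \right)} = -5 + 0 = -5$)
$47 \cdot 12 + q{\left(-1,o{\left(O{\left(-1 \right)} \right)} \right)} = 47 \cdot 12 - 5 = 564 - 5 = 559$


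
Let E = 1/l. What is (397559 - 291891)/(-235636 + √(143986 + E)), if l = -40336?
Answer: -1004333520028928/2239623345051361 - 1268016*√1626834715855/2239623345051361 ≈ -0.44916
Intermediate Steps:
E = -1/40336 (E = 1/(-40336) = -1/40336 ≈ -2.4792e-5)
(397559 - 291891)/(-235636 + √(143986 + E)) = (397559 - 291891)/(-235636 + √(143986 - 1/40336)) = 105668/(-235636 + √(5807819295/40336)) = 105668/(-235636 + 3*√1626834715855/10084)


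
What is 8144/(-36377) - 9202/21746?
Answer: -255920289/395527121 ≈ -0.64704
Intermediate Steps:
8144/(-36377) - 9202/21746 = 8144*(-1/36377) - 9202*1/21746 = -8144/36377 - 4601/10873 = -255920289/395527121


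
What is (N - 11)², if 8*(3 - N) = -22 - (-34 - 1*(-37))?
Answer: 1521/64 ≈ 23.766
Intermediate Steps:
N = 49/8 (N = 3 - (-22 - (-34 - 1*(-37)))/8 = 3 - (-22 - (-34 + 37))/8 = 3 - (-22 - 1*3)/8 = 3 - (-22 - 3)/8 = 3 - ⅛*(-25) = 3 + 25/8 = 49/8 ≈ 6.1250)
(N - 11)² = (49/8 - 11)² = (-39/8)² = 1521/64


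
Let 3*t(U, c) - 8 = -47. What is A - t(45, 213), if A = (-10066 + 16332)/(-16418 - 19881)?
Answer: 465621/36299 ≈ 12.827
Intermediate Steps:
A = -6266/36299 (A = 6266/(-36299) = 6266*(-1/36299) = -6266/36299 ≈ -0.17262)
t(U, c) = -13 (t(U, c) = 8/3 + (1/3)*(-47) = 8/3 - 47/3 = -13)
A - t(45, 213) = -6266/36299 - 1*(-13) = -6266/36299 + 13 = 465621/36299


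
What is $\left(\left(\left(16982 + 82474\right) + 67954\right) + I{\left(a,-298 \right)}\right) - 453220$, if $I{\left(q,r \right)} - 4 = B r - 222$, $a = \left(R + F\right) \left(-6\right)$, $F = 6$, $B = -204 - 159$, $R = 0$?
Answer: $-177854$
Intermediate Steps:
$B = -363$
$a = -36$ ($a = \left(0 + 6\right) \left(-6\right) = 6 \left(-6\right) = -36$)
$I{\left(q,r \right)} = -218 - 363 r$ ($I{\left(q,r \right)} = 4 - \left(222 + 363 r\right) = -218 - 363 r$)
$\left(\left(\left(16982 + 82474\right) + 67954\right) + I{\left(a,-298 \right)}\right) - 453220 = \left(\left(\left(16982 + 82474\right) + 67954\right) - -107956\right) - 453220 = \left(\left(99456 + 67954\right) + \left(-218 + 108174\right)\right) - 453220 = \left(167410 + 107956\right) - 453220 = 275366 - 453220 = -177854$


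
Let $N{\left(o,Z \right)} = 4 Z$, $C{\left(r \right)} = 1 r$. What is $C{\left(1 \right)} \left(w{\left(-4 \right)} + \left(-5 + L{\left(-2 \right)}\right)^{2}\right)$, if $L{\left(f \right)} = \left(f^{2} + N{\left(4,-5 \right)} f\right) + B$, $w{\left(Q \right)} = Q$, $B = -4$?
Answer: $1221$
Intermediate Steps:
$C{\left(r \right)} = r$
$L{\left(f \right)} = -4 + f^{2} - 20 f$ ($L{\left(f \right)} = \left(f^{2} + 4 \left(-5\right) f\right) - 4 = \left(f^{2} - 20 f\right) - 4 = -4 + f^{2} - 20 f$)
$C{\left(1 \right)} \left(w{\left(-4 \right)} + \left(-5 + L{\left(-2 \right)}\right)^{2}\right) = 1 \left(-4 + \left(-5 - \left(-36 - 4\right)\right)^{2}\right) = 1 \left(-4 + \left(-5 + \left(-4 + 4 + 40\right)\right)^{2}\right) = 1 \left(-4 + \left(-5 + 40\right)^{2}\right) = 1 \left(-4 + 35^{2}\right) = 1 \left(-4 + 1225\right) = 1 \cdot 1221 = 1221$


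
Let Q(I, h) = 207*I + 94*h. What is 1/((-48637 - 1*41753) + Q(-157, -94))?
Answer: -1/131725 ≈ -7.5916e-6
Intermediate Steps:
Q(I, h) = 94*h + 207*I
1/((-48637 - 1*41753) + Q(-157, -94)) = 1/((-48637 - 1*41753) + (94*(-94) + 207*(-157))) = 1/((-48637 - 41753) + (-8836 - 32499)) = 1/(-90390 - 41335) = 1/(-131725) = -1/131725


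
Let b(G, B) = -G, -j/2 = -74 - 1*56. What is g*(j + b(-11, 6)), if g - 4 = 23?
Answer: 7317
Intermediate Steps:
g = 27 (g = 4 + 23 = 27)
j = 260 (j = -2*(-74 - 1*56) = -2*(-74 - 56) = -2*(-130) = 260)
g*(j + b(-11, 6)) = 27*(260 - 1*(-11)) = 27*(260 + 11) = 27*271 = 7317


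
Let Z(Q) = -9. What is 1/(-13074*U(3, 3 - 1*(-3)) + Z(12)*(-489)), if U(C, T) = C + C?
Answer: -1/74043 ≈ -1.3506e-5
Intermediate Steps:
U(C, T) = 2*C
1/(-13074*U(3, 3 - 1*(-3)) + Z(12)*(-489)) = 1/(-26148*3 - 9*(-489)) = 1/(-13074*6 + 4401) = 1/(-78444 + 4401) = 1/(-74043) = -1/74043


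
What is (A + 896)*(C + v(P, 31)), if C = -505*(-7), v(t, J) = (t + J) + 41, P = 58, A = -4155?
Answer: -11944235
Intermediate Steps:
v(t, J) = 41 + J + t (v(t, J) = (J + t) + 41 = 41 + J + t)
C = 3535
(A + 896)*(C + v(P, 31)) = (-4155 + 896)*(3535 + (41 + 31 + 58)) = -3259*(3535 + 130) = -3259*3665 = -11944235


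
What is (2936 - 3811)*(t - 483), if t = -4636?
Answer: 4479125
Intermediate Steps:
(2936 - 3811)*(t - 483) = (2936 - 3811)*(-4636 - 483) = -875*(-5119) = 4479125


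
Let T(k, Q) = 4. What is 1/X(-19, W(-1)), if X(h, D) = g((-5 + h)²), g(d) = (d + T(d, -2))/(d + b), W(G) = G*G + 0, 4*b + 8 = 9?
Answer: 461/464 ≈ 0.99353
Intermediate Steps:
b = ¼ (b = -2 + (¼)*9 = -2 + 9/4 = ¼ ≈ 0.25000)
W(G) = G² (W(G) = G² + 0 = G²)
g(d) = (4 + d)/(¼ + d) (g(d) = (d + 4)/(d + ¼) = (4 + d)/(¼ + d))
X(h, D) = 4*(4 + (-5 + h)²)/(1 + 4*(-5 + h)²)
1/X(-19, W(-1)) = 1/(4*(4 + (-5 - 19)²)/(1 + 4*(-5 - 19)²)) = 1/(4*(4 + (-24)²)/(1 + 4*(-24)²)) = 1/(4*(4 + 576)/(1 + 4*576)) = 1/(4*580/(1 + 2304)) = 1/(4*580/2305) = 1/(4*(1/2305)*580) = 1/(464/461) = 461/464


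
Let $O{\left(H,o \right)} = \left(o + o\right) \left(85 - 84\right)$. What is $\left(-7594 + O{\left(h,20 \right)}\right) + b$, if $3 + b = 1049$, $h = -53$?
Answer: $-6508$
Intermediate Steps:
$b = 1046$ ($b = -3 + 1049 = 1046$)
$O{\left(H,o \right)} = 2 o$ ($O{\left(H,o \right)} = 2 o 1 = 2 o$)
$\left(-7594 + O{\left(h,20 \right)}\right) + b = \left(-7594 + 2 \cdot 20\right) + 1046 = \left(-7594 + 40\right) + 1046 = -7554 + 1046 = -6508$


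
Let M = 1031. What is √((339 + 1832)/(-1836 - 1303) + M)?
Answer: √10151959182/3139 ≈ 32.098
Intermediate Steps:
√((339 + 1832)/(-1836 - 1303) + M) = √((339 + 1832)/(-1836 - 1303) + 1031) = √(2171/(-3139) + 1031) = √(2171*(-1/3139) + 1031) = √(-2171/3139 + 1031) = √(3234138/3139) = √10151959182/3139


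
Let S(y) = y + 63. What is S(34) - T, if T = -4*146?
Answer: 681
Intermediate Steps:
S(y) = 63 + y
T = -584
S(34) - T = (63 + 34) - 1*(-584) = 97 + 584 = 681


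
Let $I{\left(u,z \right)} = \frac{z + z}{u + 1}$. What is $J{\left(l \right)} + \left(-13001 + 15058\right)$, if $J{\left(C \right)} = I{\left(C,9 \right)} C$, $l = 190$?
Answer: $\frac{396307}{191} \approx 2074.9$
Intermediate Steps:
$I{\left(u,z \right)} = \frac{2 z}{1 + u}$
$J{\left(C \right)} = \frac{18 C}{1 + C}$ ($J{\left(C \right)} = 2 \cdot 9 \frac{1}{1 + C} C = \frac{18}{1 + C} C = \frac{18 C}{1 + C}$)
$J{\left(l \right)} + \left(-13001 + 15058\right) = 18 \cdot 190 \frac{1}{1 + 190} + \left(-13001 + 15058\right) = 18 \cdot 190 \cdot \frac{1}{191} + 2057 = \frac{3420}{191} + 2057 = \frac{396307}{191}$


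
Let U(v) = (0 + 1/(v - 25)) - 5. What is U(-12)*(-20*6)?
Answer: 22320/37 ≈ 603.24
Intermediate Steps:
U(v) = -5 + 1/(-25 + v) (U(v) = (0 + 1/(-25 + v)) - 5 = 1/(-25 + v) - 5 = -5 + 1/(-25 + v))
U(-12)*(-20*6) = ((126 - 5*(-12))/(-25 - 12))*(-20*6) = ((126 + 60)/(-37))*(-120) = -1/37*186*(-120) = -186/37*(-120) = 22320/37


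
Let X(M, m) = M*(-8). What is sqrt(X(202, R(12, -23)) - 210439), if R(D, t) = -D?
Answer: I*sqrt(212055) ≈ 460.49*I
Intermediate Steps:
X(M, m) = -8*M
sqrt(X(202, R(12, -23)) - 210439) = sqrt(-8*202 - 210439) = sqrt(-1616 - 210439) = sqrt(-212055) = I*sqrt(212055)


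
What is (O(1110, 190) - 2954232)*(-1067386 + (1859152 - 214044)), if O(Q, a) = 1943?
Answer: -1705602305658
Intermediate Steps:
(O(1110, 190) - 2954232)*(-1067386 + (1859152 - 214044)) = (1943 - 2954232)*(-1067386 + (1859152 - 214044)) = -2952289*(-1067386 + 1645108) = -2952289*577722 = -1705602305658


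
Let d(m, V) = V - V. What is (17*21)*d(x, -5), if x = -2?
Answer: 0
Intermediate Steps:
d(m, V) = 0
(17*21)*d(x, -5) = (17*21)*0 = 357*0 = 0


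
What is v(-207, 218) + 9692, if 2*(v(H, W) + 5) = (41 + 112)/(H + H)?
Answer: 891187/92 ≈ 9686.8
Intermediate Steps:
v(H, W) = -5 + 153/(4*H) (v(H, W) = -5 + ((41 + 112)/(H + H))/2 = -5 + (153/((2*H)))/2 = -5 + (153*(1/(2*H)))/2 = -5 + (153/(2*H))/2 = -5 + 153/(4*H))
v(-207, 218) + 9692 = (-5 + (153/4)/(-207)) + 9692 = (-5 + (153/4)*(-1/207)) + 9692 = (-5 - 17/92) + 9692 = -477/92 + 9692 = 891187/92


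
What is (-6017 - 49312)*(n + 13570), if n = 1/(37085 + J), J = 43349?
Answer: -60391015961349/80434 ≈ -7.5081e+8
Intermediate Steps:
n = 1/80434 (n = 1/(37085 + 43349) = 1/80434 ≈ 1.2433e-5)
(-6017 - 49312)*(n + 13570) = (-6017 - 49312)*(1/80434 + 13570) = -55329*1091489381/80434 = -60391015961349/80434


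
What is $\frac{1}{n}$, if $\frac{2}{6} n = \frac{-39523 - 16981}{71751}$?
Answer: $- \frac{23917}{56504} \approx -0.42328$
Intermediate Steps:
$n = - \frac{56504}{23917}$ ($n = 3 \frac{-39523 - 16981}{71751} = 3 \left(-39523 - 16981\right) \frac{1}{71751} = 3 \left(\left(-56504\right) \frac{1}{71751}\right) = 3 \left(- \frac{56504}{71751}\right) = - \frac{56504}{23917} \approx -2.3625$)
$\frac{1}{n} = \frac{1}{- \frac{56504}{23917}} = - \frac{23917}{56504}$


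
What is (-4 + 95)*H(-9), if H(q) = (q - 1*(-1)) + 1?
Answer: -637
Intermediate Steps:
H(q) = 2 + q (H(q) = (q + 1) + 1 = (1 + q) + 1 = 2 + q)
(-4 + 95)*H(-9) = (-4 + 95)*(2 - 9) = 91*(-7) = -637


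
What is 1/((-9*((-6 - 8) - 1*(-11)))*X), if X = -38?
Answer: -1/1026 ≈ -0.00097466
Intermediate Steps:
1/((-9*((-6 - 8) - 1*(-11)))*X) = 1/(-9*((-6 - 8) - 1*(-11))*(-38)) = 1/(-9*(-14 + 11)*(-38)) = 1/(-9*(-3)*(-38)) = 1/(27*(-38)) = 1/(-1026) = -1/1026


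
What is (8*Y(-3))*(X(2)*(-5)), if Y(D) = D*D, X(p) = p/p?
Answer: -360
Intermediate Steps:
X(p) = 1
Y(D) = D²
(8*Y(-3))*(X(2)*(-5)) = (8*(-3)²)*(1*(-5)) = (8*9)*(-5) = 72*(-5) = -360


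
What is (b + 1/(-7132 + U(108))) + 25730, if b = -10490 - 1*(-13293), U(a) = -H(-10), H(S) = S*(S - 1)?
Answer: 206635985/7242 ≈ 28533.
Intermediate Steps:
H(S) = S*(-1 + S)
U(a) = -110 (U(a) = -(-10)*(-1 - 10) = -(-10)*(-11) = -1*110 = -110)
b = 2803 (b = -10490 + 13293 = 2803)
(b + 1/(-7132 + U(108))) + 25730 = (2803 + 1/(-7132 - 110)) + 25730 = (2803 + 1/(-7242)) + 25730 = (2803 - 1/7242) + 25730 = 20299325/7242 + 25730 = 206635985/7242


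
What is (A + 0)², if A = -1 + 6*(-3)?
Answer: 361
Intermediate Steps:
A = -19 (A = -1 - 18 = -19)
(A + 0)² = (-19 + 0)² = (-19)² = 361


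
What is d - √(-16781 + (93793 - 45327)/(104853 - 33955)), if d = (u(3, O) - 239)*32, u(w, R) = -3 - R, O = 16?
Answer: -8256 - 2*I*√5271668965191/35449 ≈ -8256.0 - 129.54*I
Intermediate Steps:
d = -8256 (d = ((-3 - 1*16) - 239)*32 = ((-3 - 16) - 239)*32 = (-19 - 239)*32 = -258*32 = -8256)
d - √(-16781 + (93793 - 45327)/(104853 - 33955)) = -8256 - √(-16781 + (93793 - 45327)/(104853 - 33955)) = -8256 - √(-16781 + 48466/70898) = -8256 - √(-16781 + 48466*(1/70898)) = -8256 - √(-16781 + 24233/35449) = -8256 - √(-594845436/35449) = -8256 - 2*I*√5271668965191/35449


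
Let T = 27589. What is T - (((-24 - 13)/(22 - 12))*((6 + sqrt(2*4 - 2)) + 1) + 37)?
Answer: 275779/10 + 37*sqrt(6)/10 ≈ 27587.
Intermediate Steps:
T - (((-24 - 13)/(22 - 12))*((6 + sqrt(2*4 - 2)) + 1) + 37) = 27589 - (((-24 - 13)/(22 - 12))*((6 + sqrt(2*4 - 2)) + 1) + 37) = 27589 - ((-37/10)*((6 + sqrt(8 - 2)) + 1) + 37) = 27589 - ((-37*1/10)*((6 + sqrt(6)) + 1) + 37) = 27589 - (-37*(7 + sqrt(6))/10 + 37) = 27589 - ((-259/10 - 37*sqrt(6)/10) + 37) = 27589 - (111/10 - 37*sqrt(6)/10) = 27589 + (-111/10 + 37*sqrt(6)/10) = 275779/10 + 37*sqrt(6)/10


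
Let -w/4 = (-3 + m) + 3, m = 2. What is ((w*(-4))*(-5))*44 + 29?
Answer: -7011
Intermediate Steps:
w = -8 (w = -4*((-3 + 2) + 3) = -4*(-1 + 3) = -4*2 = -8)
((w*(-4))*(-5))*44 + 29 = (-8*(-4)*(-5))*44 + 29 = (32*(-5))*44 + 29 = -160*44 + 29 = -7040 + 29 = -7011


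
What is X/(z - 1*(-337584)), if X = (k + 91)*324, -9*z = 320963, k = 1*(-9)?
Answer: 239112/2717293 ≈ 0.087996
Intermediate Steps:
k = -9
z = -320963/9 (z = -1/9*320963 = -320963/9 ≈ -35663.)
X = 26568 (X = (-9 + 91)*324 = 82*324 = 26568)
X/(z - 1*(-337584)) = 26568/(-320963/9 - 1*(-337584)) = 26568/(-320963/9 + 337584) = 26568/(2717293/9) = 26568*(9/2717293) = 239112/2717293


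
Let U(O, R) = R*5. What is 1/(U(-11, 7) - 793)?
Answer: -1/758 ≈ -0.0013193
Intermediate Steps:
U(O, R) = 5*R
1/(U(-11, 7) - 793) = 1/(5*7 - 793) = 1/(35 - 793) = 1/(-758) = -1/758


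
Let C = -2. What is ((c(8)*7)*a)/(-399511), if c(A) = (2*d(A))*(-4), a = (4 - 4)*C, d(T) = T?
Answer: 0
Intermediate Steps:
a = 0 (a = (4 - 4)*(-2) = 0*(-2) = 0)
c(A) = -8*A (c(A) = (2*A)*(-4) = -8*A)
((c(8)*7)*a)/(-399511) = ((-8*8*7)*0)/(-399511) = (-64*7*0)*(-1/399511) = -448*0*(-1/399511) = 0*(-1/399511) = 0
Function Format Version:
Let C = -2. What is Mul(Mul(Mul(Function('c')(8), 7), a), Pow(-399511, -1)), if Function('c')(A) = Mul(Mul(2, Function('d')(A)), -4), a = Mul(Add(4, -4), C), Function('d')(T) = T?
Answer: 0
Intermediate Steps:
a = 0 (a = Mul(Add(4, -4), -2) = Mul(0, -2) = 0)
Function('c')(A) = Mul(-8, A) (Function('c')(A) = Mul(Mul(2, A), -4) = Mul(-8, A))
Mul(Mul(Mul(Function('c')(8), 7), a), Pow(-399511, -1)) = Mul(Mul(Mul(Mul(-8, 8), 7), 0), Pow(-399511, -1)) = Mul(Mul(Mul(-64, 7), 0), Rational(-1, 399511)) = Mul(Mul(-448, 0), Rational(-1, 399511)) = Mul(0, Rational(-1, 399511)) = 0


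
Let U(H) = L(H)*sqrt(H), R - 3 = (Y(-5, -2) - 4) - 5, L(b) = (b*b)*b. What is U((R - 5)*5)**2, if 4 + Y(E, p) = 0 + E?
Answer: -100000000000000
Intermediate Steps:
L(b) = b**3 (L(b) = b**2*b = b**3)
Y(E, p) = -4 + E (Y(E, p) = -4 + (0 + E) = -4 + E)
R = -15 (R = 3 + (((-4 - 5) - 4) - 5) = 3 + ((-9 - 4) - 5) = 3 + (-13 - 5) = 3 - 18 = -15)
U(H) = H**(7/2) (U(H) = H**3*sqrt(H) = H**(7/2))
U((R - 5)*5)**2 = (((-15 - 5)*5)**(7/2))**2 = ((-20*5)**(7/2))**2 = ((-100)**(7/2))**2 = (-10000000*I)**2 = -100000000000000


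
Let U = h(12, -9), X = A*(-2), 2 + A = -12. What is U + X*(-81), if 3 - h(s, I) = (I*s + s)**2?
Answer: -11481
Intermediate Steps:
A = -14 (A = -2 - 12 = -14)
X = 28 (X = -14*(-2) = 28)
h(s, I) = 3 - (s + I*s)**2 (h(s, I) = 3 - (I*s + s)**2 = 3 - (s + I*s)**2)
U = -9213 (U = 3 - 1*12**2*(1 - 9)**2 = 3 - 1*144*(-8)**2 = 3 - 1*144*64 = 3 - 9216 = -9213)
U + X*(-81) = -9213 + 28*(-81) = -9213 - 2268 = -11481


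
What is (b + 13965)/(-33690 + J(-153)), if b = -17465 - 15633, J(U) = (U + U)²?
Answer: -19133/59946 ≈ -0.31917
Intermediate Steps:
J(U) = 4*U² (J(U) = (2*U)² = 4*U²)
b = -33098
(b + 13965)/(-33690 + J(-153)) = (-33098 + 13965)/(-33690 + 4*(-153)²) = -19133/(-33690 + 4*23409) = -19133/(-33690 + 93636) = -19133/59946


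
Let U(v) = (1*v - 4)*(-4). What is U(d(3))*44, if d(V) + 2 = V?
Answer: 528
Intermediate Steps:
d(V) = -2 + V
U(v) = 16 - 4*v (U(v) = (v - 4)*(-4) = (-4 + v)*(-4) = 16 - 4*v)
U(d(3))*44 = (16 - 4*(-2 + 3))*44 = (16 - 4*1)*44 = (16 - 4)*44 = 12*44 = 528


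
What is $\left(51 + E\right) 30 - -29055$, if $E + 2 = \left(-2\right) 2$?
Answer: $30405$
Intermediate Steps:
$E = -6$ ($E = -2 - 4 = -6$)
$\left(51 + E\right) 30 - -29055 = \left(51 - 6\right) 30 - -29055 = 45 \cdot 30 + 29055 = 1350 + 29055 = 30405$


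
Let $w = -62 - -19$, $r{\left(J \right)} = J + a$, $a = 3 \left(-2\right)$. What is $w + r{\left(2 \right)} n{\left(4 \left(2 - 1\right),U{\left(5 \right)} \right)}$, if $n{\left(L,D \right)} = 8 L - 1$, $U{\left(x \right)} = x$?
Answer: $-167$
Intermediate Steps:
$a = -6$
$r{\left(J \right)} = -6 + J$ ($r{\left(J \right)} = J - 6 = -6 + J$)
$w = -43$ ($w = -62 + 19 = -43$)
$n{\left(L,D \right)} = -1 + 8 L$
$w + r{\left(2 \right)} n{\left(4 \left(2 - 1\right),U{\left(5 \right)} \right)} = -43 + \left(-6 + 2\right) \left(-1 + 8 \cdot 4 \left(2 - 1\right)\right) = -43 - 4 \left(-1 + 8 \cdot 4 \cdot 1\right) = -43 - 4 \left(-1 + 8 \cdot 4\right) = -43 - 4 \left(-1 + 32\right) = -43 - 124 = -167$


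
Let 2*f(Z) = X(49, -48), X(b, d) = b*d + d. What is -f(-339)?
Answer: 1200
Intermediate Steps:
X(b, d) = d + b*d
f(Z) = -1200 (f(Z) = (-48*(1 + 49))/2 = (-48*50)/2 = (1/2)*(-2400) = -1200)
-f(-339) = -1*(-1200) = 1200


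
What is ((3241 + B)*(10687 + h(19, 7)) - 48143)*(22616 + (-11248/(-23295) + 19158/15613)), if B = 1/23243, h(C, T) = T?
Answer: 6617674960156001180100998/8453591479905 ≈ 7.8282e+11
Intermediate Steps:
B = 1/23243 ≈ 4.3024e-5
((3241 + B)*(10687 + h(19, 7)) - 48143)*(22616 + (-11248/(-23295) + 19158/15613)) = ((3241 + 1/23243)*(10687 + 7) - 48143)*(22616 + (-11248/(-23295) + 19158/15613)) = ((75330564/23243)*10694 - 48143)*(22616 + (-11248*(-1/23295) + 19158*(1/15613))) = (805585051416/23243 - 48143)*(22616 + (11248/23295 + 19158/15613)) = 804466063667*(22616 + 621900634/363704835)/23243 = (804466063667/23243)*(8226170448994/363704835) = 6617674960156001180100998/8453591479905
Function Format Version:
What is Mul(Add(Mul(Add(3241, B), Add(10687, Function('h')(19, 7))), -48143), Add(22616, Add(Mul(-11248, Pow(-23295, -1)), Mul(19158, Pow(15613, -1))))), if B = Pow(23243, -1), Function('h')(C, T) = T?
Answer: Rational(6617674960156001180100998, 8453591479905) ≈ 7.8282e+11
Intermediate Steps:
B = Rational(1, 23243) ≈ 4.3024e-5
Mul(Add(Mul(Add(3241, B), Add(10687, Function('h')(19, 7))), -48143), Add(22616, Add(Mul(-11248, Pow(-23295, -1)), Mul(19158, Pow(15613, -1))))) = Mul(Add(Mul(Add(3241, Rational(1, 23243)), Add(10687, 7)), -48143), Add(22616, Add(Mul(-11248, Pow(-23295, -1)), Mul(19158, Pow(15613, -1))))) = Mul(Add(Mul(Rational(75330564, 23243), 10694), -48143), Add(22616, Add(Mul(-11248, Rational(-1, 23295)), Mul(19158, Rational(1, 15613))))) = Mul(Add(Rational(805585051416, 23243), -48143), Add(22616, Add(Rational(11248, 23295), Rational(19158, 15613)))) = Mul(Rational(804466063667, 23243), Add(22616, Rational(621900634, 363704835))) = Mul(Rational(804466063667, 23243), Rational(8226170448994, 363704835)) = Rational(6617674960156001180100998, 8453591479905)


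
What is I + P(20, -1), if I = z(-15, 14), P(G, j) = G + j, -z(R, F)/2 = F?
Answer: -9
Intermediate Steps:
z(R, F) = -2*F
I = -28 (I = -2*14 = -28)
I + P(20, -1) = -28 + (20 - 1) = -28 + 19 = -9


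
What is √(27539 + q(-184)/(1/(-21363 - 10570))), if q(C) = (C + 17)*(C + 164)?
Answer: I*√106628681 ≈ 10326.0*I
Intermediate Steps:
q(C) = (17 + C)*(164 + C)
√(27539 + q(-184)/(1/(-21363 - 10570))) = √(27539 + (2788 + (-184)² + 181*(-184))/(1/(-21363 - 10570))) = √(27539 + (2788 + 33856 - 33304)/(1/(-31933))) = √(27539 + 3340/(-1/31933)) = √(27539 + 3340*(-31933)) = √(27539 - 106656220) = √(-106628681) = I*√106628681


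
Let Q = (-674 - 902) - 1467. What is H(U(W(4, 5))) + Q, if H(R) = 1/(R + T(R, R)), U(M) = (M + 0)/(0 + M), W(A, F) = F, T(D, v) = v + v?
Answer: -9128/3 ≈ -3042.7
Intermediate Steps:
T(D, v) = 2*v
Q = -3043 (Q = -1576 - 1467 = -3043)
U(M) = 1 (U(M) = M/M = 1)
H(R) = 1/(3*R) (H(R) = 1/(R + 2*R) = 1/(3*R))
H(U(W(4, 5))) + Q = (⅓)/1 - 3043 = (⅓)*1 - 3043 = ⅓ - 3043 = -9128/3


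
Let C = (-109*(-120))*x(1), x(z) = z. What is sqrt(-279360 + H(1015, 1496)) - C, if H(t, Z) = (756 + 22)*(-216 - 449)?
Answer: -13080 + I*sqrt(796730) ≈ -13080.0 + 892.6*I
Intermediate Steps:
C = 13080 (C = -109*(-120)*1 = 13080*1 = 13080)
H(t, Z) = -517370 (H(t, Z) = 778*(-665) = -517370)
sqrt(-279360 + H(1015, 1496)) - C = sqrt(-279360 - 517370) - 1*13080 = sqrt(-796730) - 13080 = I*sqrt(796730) - 13080 = -13080 + I*sqrt(796730)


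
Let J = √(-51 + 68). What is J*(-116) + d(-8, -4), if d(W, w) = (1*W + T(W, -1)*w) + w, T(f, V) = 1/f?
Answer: -23/2 - 116*√17 ≈ -489.78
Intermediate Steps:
J = √17 ≈ 4.1231
d(W, w) = W + w + w/W (d(W, w) = (1*W + w/W) + w = (W + w/W) + w = W + w + w/W)
J*(-116) + d(-8, -4) = √17*(-116) + (-8 - 4 - 4/(-8)) = -116*√17 + (-8 - 4 - 4*(-⅛)) = -116*√17 + (-8 - 4 + ½) = -116*√17 - 23/2 = -23/2 - 116*√17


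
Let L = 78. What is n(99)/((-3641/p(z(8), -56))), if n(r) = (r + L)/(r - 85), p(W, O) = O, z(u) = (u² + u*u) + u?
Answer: 708/3641 ≈ 0.19445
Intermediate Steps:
z(u) = u + 2*u² (z(u) = (u² + u²) + u = 2*u² + u = u + 2*u²)
n(r) = (78 + r)/(-85 + r) (n(r) = (r + 78)/(r - 85) = (78 + r)/(-85 + r))
n(99)/((-3641/p(z(8), -56))) = ((78 + 99)/(-85 + 99))/((-3641/(-56))) = (177/14)/((-3641*(-1/56))) = ((1/14)*177)/(3641/56) = (177/14)*(56/3641) = 708/3641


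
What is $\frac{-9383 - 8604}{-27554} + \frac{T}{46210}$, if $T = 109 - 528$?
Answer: $\frac{204908536}{318317585} \approx 0.64372$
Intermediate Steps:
$T = -419$ ($T = 109 - 528 = -419$)
$\frac{-9383 - 8604}{-27554} + \frac{T}{46210} = \frac{-9383 - 8604}{-27554} - \frac{419}{46210} = \left(-9383 - 8604\right) \left(- \frac{1}{27554}\right) - \frac{419}{46210} = \left(-17987\right) \left(- \frac{1}{27554}\right) - \frac{419}{46210} = \frac{17987}{27554} - \frac{419}{46210} = \frac{204908536}{318317585}$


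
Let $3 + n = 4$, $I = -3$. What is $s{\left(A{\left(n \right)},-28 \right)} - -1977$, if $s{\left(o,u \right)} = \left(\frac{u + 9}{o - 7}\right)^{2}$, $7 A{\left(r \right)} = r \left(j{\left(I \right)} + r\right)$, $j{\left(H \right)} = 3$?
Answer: $\frac{4021114}{2025} \approx 1985.7$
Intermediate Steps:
$n = 1$ ($n = -3 + 4 = 1$)
$A{\left(r \right)} = \frac{r \left(3 + r\right)}{7}$
$s{\left(o,u \right)} = \frac{\left(9 + u\right)^{2}}{\left(-7 + o\right)^{2}}$ ($s{\left(o,u \right)} = \left(\frac{9 + u}{-7 + o}\right)^{2} = \frac{\left(9 + u\right)^{2}}{\left(-7 + o\right)^{2}}$)
$s{\left(A{\left(n \right)},-28 \right)} - -1977 = \frac{\left(9 - 28\right)^{2}}{\left(-7 + \frac{1}{7} \cdot 1 \left(3 + 1\right)\right)^{2}} - -1977 = \frac{\left(-19\right)^{2}}{\left(-7 + \frac{1}{7} \cdot 1 \cdot 4\right)^{2}} + 1977 = \frac{1}{\left(-7 + \frac{4}{7}\right)^{2}} \cdot 361 + 1977 = \frac{1}{\frac{2025}{49}} \cdot 361 + 1977 = \frac{49}{2025} \cdot 361 + 1977 = \frac{17689}{2025} + 1977 = \frac{4021114}{2025}$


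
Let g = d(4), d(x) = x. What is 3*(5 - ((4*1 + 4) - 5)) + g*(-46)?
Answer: -178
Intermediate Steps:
g = 4
3*(5 - ((4*1 + 4) - 5)) + g*(-46) = 3*(5 - ((4*1 + 4) - 5)) + 4*(-46) = 3*(5 - ((4 + 4) - 5)) - 184 = 3*(5 - (8 - 5)) - 184 = 3*(5 - 1*3) - 184 = 3*(5 - 3) - 184 = 3*2 - 184 = 6 - 184 = -178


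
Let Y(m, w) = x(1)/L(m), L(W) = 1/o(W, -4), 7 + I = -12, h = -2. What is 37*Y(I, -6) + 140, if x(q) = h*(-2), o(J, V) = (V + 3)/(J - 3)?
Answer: 1614/11 ≈ 146.73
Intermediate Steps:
o(J, V) = (3 + V)/(-3 + J)
I = -19 (I = -7 - 12 = -19)
x(q) = 4 (x(q) = -2*(-2) = 4)
L(W) = 3 - W (L(W) = 1/((3 - 4)/(-3 + W)) = 1/(-1/(-3 + W)) = 3 - W)
Y(m, w) = 4/(3 - m)
37*Y(I, -6) + 140 = 37*(-4/(-3 - 19)) + 140 = 37*(-4/(-22)) + 140 = 37*(-4*(-1/22)) + 140 = 37*(2/11) + 140 = 74/11 + 140 = 1614/11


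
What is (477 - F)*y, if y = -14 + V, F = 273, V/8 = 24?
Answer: 36312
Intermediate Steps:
V = 192 (V = 8*24 = 192)
y = 178 (y = -14 + 192 = 178)
(477 - F)*y = (477 - 1*273)*178 = (477 - 273)*178 = 204*178 = 36312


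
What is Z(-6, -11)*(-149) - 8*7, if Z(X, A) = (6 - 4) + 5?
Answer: -1099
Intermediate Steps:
Z(X, A) = 7 (Z(X, A) = 2 + 5 = 7)
Z(-6, -11)*(-149) - 8*7 = 7*(-149) - 8*7 = -1043 - 56 = -1099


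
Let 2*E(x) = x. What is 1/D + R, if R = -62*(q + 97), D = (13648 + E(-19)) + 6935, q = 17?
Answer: -290826994/41147 ≈ -7068.0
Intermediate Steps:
E(x) = x/2
D = 41147/2 (D = (13648 + (½)*(-19)) + 6935 = (13648 - 19/2) + 6935 = 27277/2 + 6935 = 41147/2 ≈ 20574.)
R = -7068 (R = -62*(17 + 97) = -62*114 = -7068)
1/D + R = 1/(41147/2) - 7068 = 2/41147 - 7068 = -290826994/41147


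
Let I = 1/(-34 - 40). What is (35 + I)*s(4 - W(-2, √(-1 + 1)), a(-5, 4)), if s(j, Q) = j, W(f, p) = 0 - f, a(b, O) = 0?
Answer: 2589/37 ≈ 69.973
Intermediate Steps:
I = -1/74 (I = 1/(-74) = -1/74 ≈ -0.013514)
W(f, p) = -f
(35 + I)*s(4 - W(-2, √(-1 + 1)), a(-5, 4)) = (35 - 1/74)*(4 - (-1)*(-2)) = 2589*(4 - 1*2)/74 = 2589*(4 - 2)/74 = (2589/74)*2 = 2589/37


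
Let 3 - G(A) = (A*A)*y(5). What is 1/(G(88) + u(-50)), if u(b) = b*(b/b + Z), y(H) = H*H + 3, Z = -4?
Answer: -1/216679 ≈ -4.6151e-6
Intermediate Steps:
y(H) = 3 + H² (y(H) = H² + 3 = 3 + H²)
u(b) = -3*b (u(b) = b*(b/b - 4) = b*(1 - 4) = b*(-3) = -3*b)
G(A) = 3 - 28*A² (G(A) = 3 - A*A*(3 + 5²) = 3 - A²*(3 + 25) = 3 - A²*28 = 3 - 28*A²)
1/(G(88) + u(-50)) = 1/((3 - 28*88²) - 3*(-50)) = 1/((3 - 28*7744) + 150) = 1/((3 - 216832) + 150) = 1/(-216829 + 150) = 1/(-216679) = -1/216679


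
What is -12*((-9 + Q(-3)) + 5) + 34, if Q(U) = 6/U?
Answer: 106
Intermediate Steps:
-12*((-9 + Q(-3)) + 5) + 34 = -12*((-9 + 6/(-3)) + 5) + 34 = -12*((-9 + 6*(-1/3)) + 5) + 34 = -12*((-9 - 2) + 5) + 34 = -12*(-11 + 5) + 34 = -12*(-6) + 34 = 72 + 34 = 106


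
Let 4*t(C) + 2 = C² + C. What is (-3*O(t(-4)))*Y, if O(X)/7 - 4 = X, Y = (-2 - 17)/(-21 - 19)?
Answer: -5187/80 ≈ -64.838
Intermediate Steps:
t(C) = -½ + C/4 + C²/4 (t(C) = -½ + (C² + C)/4 = -½ + (C + C²)/4 = -½ + (C/4 + C²/4) = -½ + C/4 + C²/4)
Y = 19/40 (Y = -19/(-40) = -19*(-1/40) = 19/40 ≈ 0.47500)
O(X) = 28 + 7*X
(-3*O(t(-4)))*Y = -3*(28 + 7*(-½ + (¼)*(-4) + (¼)*(-4)²))*(19/40) = -3*(28 + 7*(-½ - 1 + (¼)*16))*(19/40) = -3*(28 + 7*(-½ - 1 + 4))*(19/40) = -3*(28 + 7*(5/2))*(19/40) = -3*(28 + 35/2)*(19/40) = -3*91/2*(19/40) = -273/2*19/40 = -5187/80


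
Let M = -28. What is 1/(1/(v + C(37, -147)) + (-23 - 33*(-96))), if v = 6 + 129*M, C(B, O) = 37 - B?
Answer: 3606/11340869 ≈ 0.00031797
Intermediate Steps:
v = -3606 (v = 6 + 129*(-28) = 6 - 3612 = -3606)
1/(1/(v + C(37, -147)) + (-23 - 33*(-96))) = 1/(1/(-3606 + (37 - 1*37)) + (-23 - 33*(-96))) = 1/(1/(-3606 + (37 - 37)) + (-23 + 3168)) = 1/(1/(-3606 + 0) + 3145) = 1/(1/(-3606) + 3145) = 1/(-1/3606 + 3145) = 1/(11340869/3606) = 3606/11340869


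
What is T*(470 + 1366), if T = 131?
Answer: 240516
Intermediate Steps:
T*(470 + 1366) = 131*(470 + 1366) = 131*1836 = 240516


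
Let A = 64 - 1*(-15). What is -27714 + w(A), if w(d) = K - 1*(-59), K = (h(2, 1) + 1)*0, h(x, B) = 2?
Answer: -27655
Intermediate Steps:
A = 79 (A = 64 + 15 = 79)
K = 0 (K = (2 + 1)*0 = 3*0 = 0)
w(d) = 59 (w(d) = 0 - 1*(-59) = 0 + 59 = 59)
-27714 + w(A) = -27714 + 59 = -27655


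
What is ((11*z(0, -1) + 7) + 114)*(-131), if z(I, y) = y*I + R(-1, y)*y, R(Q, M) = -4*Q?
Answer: -10087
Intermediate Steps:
z(I, y) = 4*y + I*y (z(I, y) = y*I + (-4*(-1))*y = I*y + 4*y = 4*y + I*y)
((11*z(0, -1) + 7) + 114)*(-131) = ((11*(-(4 + 0)) + 7) + 114)*(-131) = ((11*(-1*4) + 7) + 114)*(-131) = ((11*(-4) + 7) + 114)*(-131) = ((-44 + 7) + 114)*(-131) = (-37 + 114)*(-131) = 77*(-131) = -10087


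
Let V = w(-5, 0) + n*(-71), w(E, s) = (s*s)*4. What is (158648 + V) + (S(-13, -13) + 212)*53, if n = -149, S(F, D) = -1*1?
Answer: 180410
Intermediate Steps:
w(E, s) = 4*s² (w(E, s) = s²*4 = 4*s²)
S(F, D) = -1
V = 10579 (V = 4*0² - 149*(-71) = 4*0 + 10579 = 0 + 10579 = 10579)
(158648 + V) + (S(-13, -13) + 212)*53 = (158648 + 10579) + (-1 + 212)*53 = 169227 + 211*53 = 169227 + 11183 = 180410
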